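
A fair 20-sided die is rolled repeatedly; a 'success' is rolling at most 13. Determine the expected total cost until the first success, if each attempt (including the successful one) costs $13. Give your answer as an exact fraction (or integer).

$20

E[#attempts] = 1/p = 20/13; E[cost] = 13·20/13 = 20.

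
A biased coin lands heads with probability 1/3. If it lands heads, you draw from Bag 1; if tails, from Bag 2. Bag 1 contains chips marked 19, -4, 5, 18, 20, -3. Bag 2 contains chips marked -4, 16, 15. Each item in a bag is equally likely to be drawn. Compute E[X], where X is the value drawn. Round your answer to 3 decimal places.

E[X | Bag 1] = (19 − 4 + 5 + 18 + 20 − 3)/6 = 55/6
E[X | Bag 2] = (-4 + 16 + 15)/3 = 9
E[X] = (1/3)·55/6 + (2/3)·9 = 163/18 ≈ 9.056

9.056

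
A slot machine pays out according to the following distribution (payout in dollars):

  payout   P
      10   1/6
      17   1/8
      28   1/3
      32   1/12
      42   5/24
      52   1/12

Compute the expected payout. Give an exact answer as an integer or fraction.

E[X] = (1/6)·10 + (1/8)·17 + (1/3)·28 + (1/12)·32 + (5/24)·42 + (1/12)·52
     = 231/8

231/8 dollars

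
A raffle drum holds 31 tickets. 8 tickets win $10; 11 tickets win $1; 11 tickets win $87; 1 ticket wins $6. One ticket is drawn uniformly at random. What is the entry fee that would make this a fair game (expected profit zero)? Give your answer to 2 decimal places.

$34.00

E[payout] = (8/31)·10 + (11/31)·1 + (11/31)·87 + (1/31)·6 = 34
Fair fee = E[payout] = 34 ≈ $34.00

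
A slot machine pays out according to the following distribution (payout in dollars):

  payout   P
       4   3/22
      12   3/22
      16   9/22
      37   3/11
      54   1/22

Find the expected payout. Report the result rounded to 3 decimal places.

$21.273

E[X] = (3/22)·4 + (3/22)·12 + (9/22)·16 + (3/11)·37 + (1/22)·54
     = 234/11 ≈ 21.273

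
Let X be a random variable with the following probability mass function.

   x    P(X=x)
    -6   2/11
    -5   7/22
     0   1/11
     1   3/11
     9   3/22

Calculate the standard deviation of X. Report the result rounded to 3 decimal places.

4.942

E[X] = -13/11, E[X²] = 284/11
Var(X) = E[X²] − (E[X])² = 284/11 − 169/121 = 2955/121
SD(X) = √(2955/121) ≈ 4.942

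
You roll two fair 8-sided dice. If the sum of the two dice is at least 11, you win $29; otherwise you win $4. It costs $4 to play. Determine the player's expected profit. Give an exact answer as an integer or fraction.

525/64 dollars

E[payout] = (43/64)·4 + (21/64)·29 = 781/64
Expected profit = 781/64 − 4 = 525/64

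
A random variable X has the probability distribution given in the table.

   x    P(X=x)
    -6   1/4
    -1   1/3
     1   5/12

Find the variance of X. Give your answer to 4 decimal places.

7.7431

E[X] = (1/4)·(-6) + (1/3)·(-1) + (5/12)·1 = -17/12
E[X²] = (1/4)·36 + (1/3)·1 + (5/12)·1 = 39/4
Var(X) = 39/4 − (-17/12)² = 1115/144 ≈ 7.7431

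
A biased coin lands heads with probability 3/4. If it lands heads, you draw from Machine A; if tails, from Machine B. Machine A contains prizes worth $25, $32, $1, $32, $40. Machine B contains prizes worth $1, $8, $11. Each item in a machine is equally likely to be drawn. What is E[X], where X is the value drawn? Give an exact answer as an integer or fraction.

127/6 dollars

E[X | Machine A] = (25 + 32 + 1 + 32 + 40)/5 = 26
E[X | Machine B] = (1 + 8 + 11)/3 = 20/3
E[X] = (3/4)·26 + (1/4)·20/3 = 127/6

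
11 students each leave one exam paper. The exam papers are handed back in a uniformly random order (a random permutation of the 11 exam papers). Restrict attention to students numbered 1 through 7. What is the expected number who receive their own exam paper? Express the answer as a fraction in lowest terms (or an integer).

7/11

Let Xᵢ = 1 if person i gets their own exam paper. For each i, P(Xᵢ=1) = 1/11.
By linearity of expectation, E[X₁+…+X_7] = 7·(1/11) = 7/11.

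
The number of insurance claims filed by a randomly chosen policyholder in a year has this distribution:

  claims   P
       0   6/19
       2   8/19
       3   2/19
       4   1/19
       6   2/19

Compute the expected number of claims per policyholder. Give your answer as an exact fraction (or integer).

E[X] = (6/19)·0 + (8/19)·2 + (2/19)·3 + (1/19)·4 + (2/19)·6
     = 2

2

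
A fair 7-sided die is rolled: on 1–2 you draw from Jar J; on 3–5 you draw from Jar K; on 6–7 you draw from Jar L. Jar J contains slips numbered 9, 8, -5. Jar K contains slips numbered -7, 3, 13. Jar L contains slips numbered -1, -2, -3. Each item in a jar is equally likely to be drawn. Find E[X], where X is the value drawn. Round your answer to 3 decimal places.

E[X | Jar J] = (9 + 8 − 5)/3 = 4
E[X | Jar K] = (-7 + 3 + 13)/3 = 3
E[X | Jar L] = (-1 − 2 − 3)/3 = -2
E[X] = (2/7)·4 + (3/7)·3 + (2/7)·(-2) = 13/7 ≈ 1.857

1.857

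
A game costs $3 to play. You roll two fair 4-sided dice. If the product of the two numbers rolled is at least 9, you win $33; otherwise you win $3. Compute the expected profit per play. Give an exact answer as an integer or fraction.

E[payout] = (3/4)·3 + (1/4)·33 = 21/2
Expected profit = 21/2 − 3 = 15/2

15/2 dollars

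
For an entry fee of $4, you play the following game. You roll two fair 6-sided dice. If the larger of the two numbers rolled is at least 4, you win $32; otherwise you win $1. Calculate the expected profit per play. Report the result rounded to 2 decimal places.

E[payout] = (1/4)·1 + (3/4)·32 = 97/4
Expected profit = 97/4 − 4 = 81/4 ≈ $20.25

$20.25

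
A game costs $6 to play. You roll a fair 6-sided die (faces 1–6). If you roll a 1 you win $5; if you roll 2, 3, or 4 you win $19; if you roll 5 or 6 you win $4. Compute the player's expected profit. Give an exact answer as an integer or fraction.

17/3 dollars

E[payout] = (1/3)·4 + (1/6)·5 + (1/2)·19 = 35/3
Expected profit = 35/3 − 6 = 17/3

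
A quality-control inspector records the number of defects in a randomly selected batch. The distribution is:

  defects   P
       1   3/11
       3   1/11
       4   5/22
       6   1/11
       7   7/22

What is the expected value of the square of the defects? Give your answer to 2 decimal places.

E[X²] = (3/11)·1 + (1/11)·9 + (5/22)·16 + (1/11)·36 + (7/22)·49
     = 519/22 ≈ 23.59

23.59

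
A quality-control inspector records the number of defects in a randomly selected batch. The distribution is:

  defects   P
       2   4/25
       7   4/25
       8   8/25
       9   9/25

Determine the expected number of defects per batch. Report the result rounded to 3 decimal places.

E[X] = (4/25)·2 + (4/25)·7 + (8/25)·8 + (9/25)·9
     = 181/25 ≈ 7.240

7.240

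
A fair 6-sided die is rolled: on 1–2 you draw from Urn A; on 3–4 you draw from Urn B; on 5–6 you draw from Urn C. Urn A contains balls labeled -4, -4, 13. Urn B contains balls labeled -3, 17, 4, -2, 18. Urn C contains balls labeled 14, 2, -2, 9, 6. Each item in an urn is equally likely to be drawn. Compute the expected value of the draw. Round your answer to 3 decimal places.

4.756

E[X | Urn A] = (-4 − 4 + 13)/3 = 5/3
E[X | Urn B] = (-3 + 17 + 4 − 2 + 18)/5 = 34/5
E[X | Urn C] = (14 + 2 − 2 + 9 + 6)/5 = 29/5
E[X] = (1/3)·5/3 + (1/3)·34/5 + (1/3)·29/5 = 214/45 ≈ 4.756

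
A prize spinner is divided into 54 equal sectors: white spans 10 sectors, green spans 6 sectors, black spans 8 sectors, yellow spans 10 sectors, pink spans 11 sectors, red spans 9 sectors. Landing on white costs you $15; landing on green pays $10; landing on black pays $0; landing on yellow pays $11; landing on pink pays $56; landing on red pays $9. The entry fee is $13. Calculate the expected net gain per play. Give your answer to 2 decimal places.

E[payout] = (10/54)·(-15) + (6/54)·10 + (8/54)·0 + (10/54)·11 + (11/54)·56 + (9/54)·9 = 239/18
Expected profit = 239/18 − 13 = 5/18 ≈ $0.28

$0.28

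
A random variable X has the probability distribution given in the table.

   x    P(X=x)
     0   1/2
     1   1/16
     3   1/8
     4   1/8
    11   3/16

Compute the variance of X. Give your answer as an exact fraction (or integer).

E[X] = (1/2)·0 + (1/16)·1 + (1/8)·3 + (1/8)·4 + (3/16)·11 = 3
E[X²] = (1/2)·0 + (1/16)·1 + (1/8)·9 + (1/8)·16 + (3/16)·121 = 207/8
Var(X) = 207/8 − (3)² = 135/8

135/8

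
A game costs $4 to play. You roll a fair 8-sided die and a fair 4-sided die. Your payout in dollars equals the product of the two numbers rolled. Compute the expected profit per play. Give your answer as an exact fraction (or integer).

29/4 dollars

Distribution of the product of the two numbers rolled: 1 w.p. 1/32, 2 w.p. 1/16, 3 w.p. 1/16, 4 w.p. 3/32, 5 w.p. 1/32, 6 w.p. 3/32, …
E[payout] = (1/32)·1 + (1/16)·2 + (1/16)·3 + (3/32)·4 + (1/32)·5 + (3/32)·6 + (1/32)·7 + (3/32)·8 + (1/32)·9 + (1/32)·10 + (3/32)·12 + (1/32)·14 + (1/32)·15 + (1/16)·16 + (1/32)·18 + (1/32)·20 + (1/32)·21 + (1/16)·24 + (1/32)·28 + (1/32)·32 = 45/4
Expected profit = 45/4 − 4 = 29/4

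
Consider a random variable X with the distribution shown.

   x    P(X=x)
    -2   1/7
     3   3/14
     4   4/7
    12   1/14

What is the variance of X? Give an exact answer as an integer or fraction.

271/28

E[X] = (1/7)·(-2) + (3/14)·3 + (4/7)·4 + (1/14)·12 = 7/2
E[X²] = (1/7)·4 + (3/14)·9 + (4/7)·16 + (1/14)·144 = 307/14
Var(X) = 307/14 − (7/2)² = 271/28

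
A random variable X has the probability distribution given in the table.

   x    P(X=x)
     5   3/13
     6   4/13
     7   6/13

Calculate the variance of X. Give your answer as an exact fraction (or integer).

108/169

E[X] = (3/13)·5 + (4/13)·6 + (6/13)·7 = 81/13
E[X²] = (3/13)·25 + (4/13)·36 + (6/13)·49 = 513/13
Var(X) = 513/13 − (81/13)² = 108/169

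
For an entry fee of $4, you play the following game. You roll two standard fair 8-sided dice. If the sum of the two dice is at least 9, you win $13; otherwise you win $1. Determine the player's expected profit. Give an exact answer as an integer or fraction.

15/4 dollars

E[payout] = (7/16)·1 + (9/16)·13 = 31/4
Expected profit = 31/4 − 4 = 15/4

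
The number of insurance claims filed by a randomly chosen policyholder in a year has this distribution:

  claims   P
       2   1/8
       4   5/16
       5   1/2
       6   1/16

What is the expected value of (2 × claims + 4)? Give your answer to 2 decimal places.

E[2x+4] = (1/8)·8 + (5/16)·12 + (1/2)·14 + (1/16)·16
     = 51/4 ≈ 12.75

12.75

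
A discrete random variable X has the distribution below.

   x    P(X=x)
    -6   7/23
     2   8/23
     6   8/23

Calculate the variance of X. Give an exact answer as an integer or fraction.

E[X] = (7/23)·(-6) + (8/23)·2 + (8/23)·6 = 22/23
E[X²] = (7/23)·36 + (8/23)·4 + (8/23)·36 = 572/23
Var(X) = 572/23 − (22/23)² = 12672/529

12672/529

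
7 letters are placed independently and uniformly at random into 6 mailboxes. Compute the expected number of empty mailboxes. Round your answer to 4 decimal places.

1.6745

Let Xⱼ=1 if mailbox j is empty. P(Xⱼ=1) = ((6-1)/6)^7 = 78125/279936.
By linearity, E[#empty] = 6·78125/279936 = 78125/46656.
≈ 1.6745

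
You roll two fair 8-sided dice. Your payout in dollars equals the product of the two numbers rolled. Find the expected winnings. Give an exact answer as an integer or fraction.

81/4 dollars

Distribution of the product of the two numbers rolled: 1 w.p. 1/64, 2 w.p. 1/32, 3 w.p. 1/32, 4 w.p. 3/64, 5 w.p. 1/32, 6 w.p. 1/16, …
E[payout] = (1/64)·1 + (1/32)·2 + (1/32)·3 + (3/64)·4 + (1/32)·5 + (1/16)·6 + (1/32)·7 + (1/16)·8 + (1/64)·9 + (1/32)·10 + (1/16)·12 + (1/32)·14 + (1/32)·15 + (3/64)·16 + (1/32)·18 + (1/32)·20 + (1/32)·21 + (1/16)·24 + (1/64)·25 + (1/32)·28 + (1/32)·30 + (1/32)·32 + (1/32)·35 + (1/64)·36 + (1/32)·40 + (1/32)·42 + (1/32)·48 + (1/64)·49 + (1/32)·56 + (1/64)·64 = 81/4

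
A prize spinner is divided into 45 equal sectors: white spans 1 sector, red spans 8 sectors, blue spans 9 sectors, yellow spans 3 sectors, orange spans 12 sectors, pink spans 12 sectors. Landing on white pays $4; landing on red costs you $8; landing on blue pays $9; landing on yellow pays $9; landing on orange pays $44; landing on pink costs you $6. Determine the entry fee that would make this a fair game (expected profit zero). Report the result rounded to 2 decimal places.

E[payout] = (1/45)·4 + (8/45)·(-8) + (9/45)·9 + (3/45)·9 + (12/45)·44 + (12/45)·(-6) = 56/5
Fair fee = E[payout] = 56/5 ≈ $11.20

$11.20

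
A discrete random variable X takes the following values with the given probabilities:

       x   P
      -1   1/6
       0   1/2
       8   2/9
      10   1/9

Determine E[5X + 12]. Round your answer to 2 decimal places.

25.61

E[5x+12] = (1/6)·7 + (1/2)·12 + (2/9)·52 + (1/9)·62
     = 461/18 ≈ 25.61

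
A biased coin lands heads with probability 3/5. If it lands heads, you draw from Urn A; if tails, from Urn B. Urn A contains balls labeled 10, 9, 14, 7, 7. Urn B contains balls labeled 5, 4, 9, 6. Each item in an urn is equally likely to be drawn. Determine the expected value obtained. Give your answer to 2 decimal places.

E[X | Urn A] = (10 + 9 + 14 + 7 + 7)/5 = 47/5
E[X | Urn B] = (5 + 4 + 9 + 6)/4 = 6
E[X] = (3/5)·47/5 + (2/5)·6 = 201/25 ≈ 8.04

8.04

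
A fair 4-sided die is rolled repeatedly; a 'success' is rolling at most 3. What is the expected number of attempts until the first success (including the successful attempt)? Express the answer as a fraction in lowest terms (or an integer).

4/3

For a geometric distribution, E[trials] = 1/p = 1/(3/4) = 4/3.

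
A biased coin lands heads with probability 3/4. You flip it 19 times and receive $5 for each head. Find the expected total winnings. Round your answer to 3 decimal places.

$71.250

E[#heads] = 19·3/4 = 57/4 (linearity over flips).
E[winnings] = 5·57/4 = 285/4.
≈ 71.250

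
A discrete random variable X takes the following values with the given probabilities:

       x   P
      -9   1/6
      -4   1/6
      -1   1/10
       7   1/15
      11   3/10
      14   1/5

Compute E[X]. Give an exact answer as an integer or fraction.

E[X] = (1/6)·(-9) + (1/6)·(-4) + (1/10)·(-1) + (1/15)·7 + (3/10)·11 + (1/5)·14
     = 43/10

43/10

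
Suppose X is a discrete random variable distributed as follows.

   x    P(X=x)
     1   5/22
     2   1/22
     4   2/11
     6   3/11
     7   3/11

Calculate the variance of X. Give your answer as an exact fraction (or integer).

2625/484

E[X] = (5/22)·1 + (1/22)·2 + (2/11)·4 + (3/11)·6 + (3/11)·7 = 101/22
E[X²] = (5/22)·1 + (1/22)·4 + (2/11)·16 + (3/11)·36 + (3/11)·49 = 53/2
Var(X) = 53/2 − (101/22)² = 2625/484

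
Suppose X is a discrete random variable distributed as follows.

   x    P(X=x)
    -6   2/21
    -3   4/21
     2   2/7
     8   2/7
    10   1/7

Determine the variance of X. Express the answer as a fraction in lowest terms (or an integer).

E[X] = (2/21)·(-6) + (4/21)·(-3) + (2/7)·2 + (2/7)·8 + (1/7)·10 = 22/7
E[X²] = (2/21)·36 + (4/21)·9 + (2/7)·4 + (2/7)·64 + (1/7)·100 = 272/7
Var(X) = 272/7 − (22/7)² = 1420/49

1420/49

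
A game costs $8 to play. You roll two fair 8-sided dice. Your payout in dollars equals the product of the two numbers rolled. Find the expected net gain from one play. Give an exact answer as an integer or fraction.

Distribution of the product of the two numbers rolled: 1 w.p. 1/64, 2 w.p. 1/32, 3 w.p. 1/32, 4 w.p. 3/64, 5 w.p. 1/32, 6 w.p. 1/16, …
E[payout] = (1/64)·1 + (1/32)·2 + (1/32)·3 + (3/64)·4 + (1/32)·5 + (1/16)·6 + (1/32)·7 + (1/16)·8 + (1/64)·9 + (1/32)·10 + (1/16)·12 + (1/32)·14 + (1/32)·15 + (3/64)·16 + (1/32)·18 + (1/32)·20 + (1/32)·21 + (1/16)·24 + (1/64)·25 + (1/32)·28 + (1/32)·30 + (1/32)·32 + (1/32)·35 + (1/64)·36 + (1/32)·40 + (1/32)·42 + (1/32)·48 + (1/64)·49 + (1/32)·56 + (1/64)·64 = 81/4
Expected profit = 81/4 − 8 = 49/4

49/4 dollars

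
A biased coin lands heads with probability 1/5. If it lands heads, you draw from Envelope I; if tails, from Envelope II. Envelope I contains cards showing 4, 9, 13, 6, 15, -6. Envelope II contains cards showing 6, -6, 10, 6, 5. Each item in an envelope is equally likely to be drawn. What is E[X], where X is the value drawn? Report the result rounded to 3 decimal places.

4.727

E[X | Envelope I] = (4 + 9 + 13 + 6 + 15 − 6)/6 = 41/6
E[X | Envelope II] = (6 − 6 + 10 + 6 + 5)/5 = 21/5
E[X] = (1/5)·41/6 + (4/5)·21/5 = 709/150 ≈ 4.727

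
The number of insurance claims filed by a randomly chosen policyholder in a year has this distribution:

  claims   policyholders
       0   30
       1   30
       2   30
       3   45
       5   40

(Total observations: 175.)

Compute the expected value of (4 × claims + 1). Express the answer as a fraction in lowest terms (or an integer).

75/7

Total = 175, so P(claims=0) = 30/175, etc.
E[4x+1] = (6/35)·1 + (6/35)·5 + (6/35)·9 + (9/35)·13 + (8/35)·21
     = 75/7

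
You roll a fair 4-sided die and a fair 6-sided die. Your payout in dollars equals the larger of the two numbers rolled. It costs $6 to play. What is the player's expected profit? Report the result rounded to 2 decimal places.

Distribution of the larger of the two numbers rolled: 1 w.p. 1/24, 2 w.p. 1/8, 3 w.p. 5/24, 4 w.p. 7/24, 5 w.p. 1/6, 6 w.p. 1/6
E[payout] = (1/24)·1 + (1/8)·2 + (5/24)·3 + (7/24)·4 + (1/6)·5 + (1/6)·6 = 47/12
Expected profit = 47/12 − 6 = -25/12 ≈ -$2.08

-$2.08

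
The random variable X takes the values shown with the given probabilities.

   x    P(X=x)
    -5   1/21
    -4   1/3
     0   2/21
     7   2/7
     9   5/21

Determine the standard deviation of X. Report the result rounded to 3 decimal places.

E[X] = 18/7, E[X²] = 836/21
Var(X) = E[X²] − (E[X])² = 836/21 − 324/49 = 4880/147
SD(X) = √(4880/147) ≈ 5.762

5.762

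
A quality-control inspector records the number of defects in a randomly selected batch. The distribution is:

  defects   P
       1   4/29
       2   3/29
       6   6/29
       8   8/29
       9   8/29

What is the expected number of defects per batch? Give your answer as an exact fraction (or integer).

E[X] = (4/29)·1 + (3/29)·2 + (6/29)·6 + (8/29)·8 + (8/29)·9
     = 182/29

182/29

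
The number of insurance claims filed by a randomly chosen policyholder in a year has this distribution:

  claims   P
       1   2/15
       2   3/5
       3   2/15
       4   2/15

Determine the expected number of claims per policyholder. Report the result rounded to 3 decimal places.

E[X] = (2/15)·1 + (3/5)·2 + (2/15)·3 + (2/15)·4
     = 34/15 ≈ 2.267

2.267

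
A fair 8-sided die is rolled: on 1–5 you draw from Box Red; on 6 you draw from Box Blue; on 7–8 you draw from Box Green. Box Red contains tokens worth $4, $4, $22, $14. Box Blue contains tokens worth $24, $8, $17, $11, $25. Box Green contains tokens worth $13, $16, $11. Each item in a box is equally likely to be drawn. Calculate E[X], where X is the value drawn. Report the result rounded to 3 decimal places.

E[X | Box Red] = (4 + 4 + 22 + 14)/4 = 11
E[X | Box Blue] = (24 + 8 + 17 + 11 + 25)/5 = 17
E[X | Box Green] = (13 + 16 + 11)/3 = 40/3
E[X] = (5/8)·11 + (1/8)·17 + (1/4)·40/3 = 37/3 ≈ 12.333

$12.333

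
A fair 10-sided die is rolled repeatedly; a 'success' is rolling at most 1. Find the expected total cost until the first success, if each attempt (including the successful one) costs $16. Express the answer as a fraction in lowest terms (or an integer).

E[#attempts] = 1/p = 10; E[cost] = 16·10 = 160.

$160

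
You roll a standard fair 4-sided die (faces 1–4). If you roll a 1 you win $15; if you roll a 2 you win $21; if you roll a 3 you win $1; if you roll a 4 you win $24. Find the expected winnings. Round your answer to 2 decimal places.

$15.25

E[payout] = (1/4)·1 + (1/4)·15 + (1/4)·21 + (1/4)·24 = 61/4
≈ $15.25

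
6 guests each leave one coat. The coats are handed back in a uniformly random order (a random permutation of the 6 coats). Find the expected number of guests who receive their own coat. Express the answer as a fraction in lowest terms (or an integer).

Let Xᵢ = 1 if person i gets their own coat. For each i, P(Xᵢ=1) = 1/6.
By linearity of expectation, E[X₁+…+X_6] = 6·(1/6) = 1.

1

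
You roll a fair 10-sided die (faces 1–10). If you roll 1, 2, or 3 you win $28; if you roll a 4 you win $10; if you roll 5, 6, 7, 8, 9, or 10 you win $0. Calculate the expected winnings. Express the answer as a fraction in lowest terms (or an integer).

E[payout] = (3/5)·0 + (1/10)·10 + (3/10)·28 = 47/5

47/5 dollars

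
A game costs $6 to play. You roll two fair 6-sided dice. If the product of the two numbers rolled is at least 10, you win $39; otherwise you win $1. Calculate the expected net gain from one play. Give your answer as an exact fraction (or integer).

E[payout] = (17/36)·1 + (19/36)·39 = 379/18
Expected profit = 379/18 − 6 = 271/18

271/18 dollars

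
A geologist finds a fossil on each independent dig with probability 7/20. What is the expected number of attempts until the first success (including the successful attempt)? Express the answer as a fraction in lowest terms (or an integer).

20/7

For a geometric distribution, E[trials] = 1/p = 1/(7/20) = 20/7.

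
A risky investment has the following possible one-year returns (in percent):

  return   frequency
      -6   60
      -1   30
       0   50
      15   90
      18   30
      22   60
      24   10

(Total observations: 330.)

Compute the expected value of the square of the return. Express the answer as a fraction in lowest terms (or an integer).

Total = 330, so P(return=-6) = 60/330, etc.
E[X²] = (2/11)·36 + (1/11)·1 + (5/33)·0 + (3/11)·225 + (1/11)·324 + (2/11)·484 + (1/33)·576
     = 2232/11

2232/11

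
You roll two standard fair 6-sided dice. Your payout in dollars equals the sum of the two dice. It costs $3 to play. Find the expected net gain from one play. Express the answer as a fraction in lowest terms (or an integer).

Distribution of the sum of the two dice: 2 w.p. 1/36, 3 w.p. 1/18, 4 w.p. 1/12, 5 w.p. 1/9, 6 w.p. 5/36, 7 w.p. 1/6, …
E[payout] = (1/36)·2 + (1/18)·3 + (1/12)·4 + (1/9)·5 + (5/36)·6 + (1/6)·7 + (5/36)·8 + (1/9)·9 + (1/12)·10 + (1/18)·11 + (1/36)·12 = 7
Expected profit = 7 − 3 = 4

$4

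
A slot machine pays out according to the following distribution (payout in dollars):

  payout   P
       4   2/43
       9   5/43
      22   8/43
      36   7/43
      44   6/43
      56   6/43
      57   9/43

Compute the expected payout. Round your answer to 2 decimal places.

$37.07

E[X] = (2/43)·4 + (5/43)·9 + (8/43)·22 + (7/43)·36 + (6/43)·44 + (6/43)·56 + (9/43)·57
     = 1594/43 ≈ 37.07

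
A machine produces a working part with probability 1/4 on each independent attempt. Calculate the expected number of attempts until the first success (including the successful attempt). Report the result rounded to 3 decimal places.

For a geometric distribution, E[trials] = 1/p = 1/(1/4) = 4.
≈ 4.000

4.000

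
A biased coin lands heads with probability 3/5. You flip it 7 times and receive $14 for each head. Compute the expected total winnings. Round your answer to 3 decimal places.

$58.800

E[#heads] = 7·3/5 = 21/5 (linearity over flips).
E[winnings] = 14·21/5 = 294/5.
≈ 58.800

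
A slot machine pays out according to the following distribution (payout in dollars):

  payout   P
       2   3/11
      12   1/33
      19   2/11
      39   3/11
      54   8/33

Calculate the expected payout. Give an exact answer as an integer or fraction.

E[X] = (3/11)·2 + (1/33)·12 + (2/11)·19 + (3/11)·39 + (8/33)·54
     = 309/11

309/11 dollars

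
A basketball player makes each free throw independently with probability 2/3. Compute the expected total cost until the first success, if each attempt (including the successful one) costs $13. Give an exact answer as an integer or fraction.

E[#attempts] = 1/p = 3/2; E[cost] = 13·3/2 = 39/2.

39/2 dollars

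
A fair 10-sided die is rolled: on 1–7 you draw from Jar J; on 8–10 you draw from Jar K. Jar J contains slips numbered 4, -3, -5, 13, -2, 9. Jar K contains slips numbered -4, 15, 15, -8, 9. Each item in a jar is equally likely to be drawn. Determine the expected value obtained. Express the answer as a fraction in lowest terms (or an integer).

E[X | Jar J] = (4 − 3 − 5 + 13 − 2 + 9)/6 = 8/3
E[X | Jar K] = (-4 + 15 + 15 − 8 + 9)/5 = 27/5
E[X] = (7/10)·8/3 + (3/10)·27/5 = 523/150

523/150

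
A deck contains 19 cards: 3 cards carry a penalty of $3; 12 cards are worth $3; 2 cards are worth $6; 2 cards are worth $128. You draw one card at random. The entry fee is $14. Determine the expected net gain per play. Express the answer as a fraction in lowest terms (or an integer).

29/19 dollars

E[payout] = (3/19)·(-3) + (12/19)·3 + (2/19)·6 + (2/19)·128 = 295/19
Expected profit = 295/19 − 14 = 29/19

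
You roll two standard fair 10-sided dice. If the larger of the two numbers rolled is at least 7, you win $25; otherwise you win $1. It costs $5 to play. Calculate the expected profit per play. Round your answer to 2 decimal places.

$11.36

E[payout] = (9/25)·1 + (16/25)·25 = 409/25
Expected profit = 409/25 − 5 = 284/25 ≈ $11.36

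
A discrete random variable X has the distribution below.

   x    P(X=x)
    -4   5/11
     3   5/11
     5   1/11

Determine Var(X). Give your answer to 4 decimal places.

13.6364

E[X] = (5/11)·(-4) + (5/11)·3 + (1/11)·5 = 0
E[X²] = (5/11)·16 + (5/11)·9 + (1/11)·25 = 150/11
Var(X) = 150/11 − (0)² = 150/11 ≈ 13.6364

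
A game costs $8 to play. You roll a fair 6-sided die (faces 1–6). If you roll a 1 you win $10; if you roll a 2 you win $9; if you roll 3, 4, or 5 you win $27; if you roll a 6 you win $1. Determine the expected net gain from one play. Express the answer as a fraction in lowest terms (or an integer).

53/6 dollars

E[payout] = (1/6)·1 + (1/6)·9 + (1/6)·10 + (1/2)·27 = 101/6
Expected profit = 101/6 − 8 = 53/6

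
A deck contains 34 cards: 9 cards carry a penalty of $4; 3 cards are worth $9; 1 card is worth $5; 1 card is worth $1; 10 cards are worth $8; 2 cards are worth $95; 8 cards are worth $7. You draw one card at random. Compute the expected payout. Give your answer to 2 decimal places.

$9.50

E[payout] = (9/34)·(-4) + (3/34)·9 + (1/34)·5 + (1/34)·1 + (10/34)·8 + (2/34)·95 + (8/34)·7 = 19/2
≈ $9.50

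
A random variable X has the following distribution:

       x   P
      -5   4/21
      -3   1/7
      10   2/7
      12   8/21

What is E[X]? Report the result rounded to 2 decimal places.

E[X] = (4/21)·(-5) + (1/7)·(-3) + (2/7)·10 + (8/21)·12
     = 127/21 ≈ 6.05

6.05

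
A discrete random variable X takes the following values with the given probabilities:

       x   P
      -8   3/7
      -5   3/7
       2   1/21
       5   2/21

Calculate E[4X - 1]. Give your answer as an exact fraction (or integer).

-21

E[4x-1] = (3/7)·(-33) + (3/7)·(-21) + (1/21)·7 + (2/21)·19
     = -21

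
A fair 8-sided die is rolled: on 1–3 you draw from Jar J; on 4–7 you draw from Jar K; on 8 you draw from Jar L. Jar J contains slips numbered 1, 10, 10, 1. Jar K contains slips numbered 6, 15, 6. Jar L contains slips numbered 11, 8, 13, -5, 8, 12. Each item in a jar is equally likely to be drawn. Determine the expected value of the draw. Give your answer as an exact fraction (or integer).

E[X | Jar J] = (1 + 10 + 10 + 1)/4 = 11/2
E[X | Jar K] = (6 + 15 + 6)/3 = 9
E[X | Jar L] = (11 + 8 + 13 − 5 + 8 + 12)/6 = 47/6
E[X] = (3/8)·11/2 + (1/2)·9 + (1/8)·47/6 = 181/24

181/24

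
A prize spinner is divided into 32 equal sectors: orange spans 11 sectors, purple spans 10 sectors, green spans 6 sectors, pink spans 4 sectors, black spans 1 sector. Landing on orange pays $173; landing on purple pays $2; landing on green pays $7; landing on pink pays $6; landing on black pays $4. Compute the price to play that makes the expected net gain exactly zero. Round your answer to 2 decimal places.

E[payout] = (11/32)·173 + (10/32)·2 + (6/32)·7 + (4/32)·6 + (1/32)·4 = 1993/32
Fair fee = E[payout] = 1993/32 ≈ $62.28

$62.28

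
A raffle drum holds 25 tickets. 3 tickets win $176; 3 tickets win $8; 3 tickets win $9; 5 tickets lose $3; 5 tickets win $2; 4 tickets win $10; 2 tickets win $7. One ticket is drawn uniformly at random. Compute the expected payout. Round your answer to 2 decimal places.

$25.12

E[payout] = (3/25)·176 + (3/25)·8 + (3/25)·9 + (5/25)·(-3) + (5/25)·2 + (4/25)·10 + (2/25)·7 = 628/25
≈ $25.12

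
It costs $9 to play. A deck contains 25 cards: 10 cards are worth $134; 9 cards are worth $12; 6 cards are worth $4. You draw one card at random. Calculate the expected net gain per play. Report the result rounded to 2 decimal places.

$49.88

E[payout] = (10/25)·134 + (9/25)·12 + (6/25)·4 = 1472/25
Expected profit = 1472/25 − 9 = 1247/25 ≈ $49.88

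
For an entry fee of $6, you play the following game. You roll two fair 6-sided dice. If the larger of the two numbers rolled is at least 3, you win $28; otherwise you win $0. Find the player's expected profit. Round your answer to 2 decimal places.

E[payout] = (1/9)·0 + (8/9)·28 = 224/9
Expected profit = 224/9 − 6 = 170/9 ≈ $18.89

$18.89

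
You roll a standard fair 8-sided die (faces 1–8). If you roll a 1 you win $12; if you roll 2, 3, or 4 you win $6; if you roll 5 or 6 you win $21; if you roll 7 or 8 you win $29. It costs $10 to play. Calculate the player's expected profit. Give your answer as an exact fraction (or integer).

E[payout] = (3/8)·6 + (1/8)·12 + (1/4)·21 + (1/4)·29 = 65/4
Expected profit = 65/4 − 10 = 25/4

25/4 dollars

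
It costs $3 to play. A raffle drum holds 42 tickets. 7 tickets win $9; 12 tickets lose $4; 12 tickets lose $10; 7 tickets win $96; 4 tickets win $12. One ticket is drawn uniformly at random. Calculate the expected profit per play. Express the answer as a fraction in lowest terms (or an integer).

163/14 dollars

E[payout] = (7/42)·9 + (12/42)·(-4) + (12/42)·(-10) + (7/42)·96 + (4/42)·12 = 205/14
Expected profit = 205/14 − 3 = 163/14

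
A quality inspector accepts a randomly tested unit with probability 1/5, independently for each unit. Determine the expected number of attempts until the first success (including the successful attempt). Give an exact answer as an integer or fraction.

5

For a geometric distribution, E[trials] = 1/p = 1/(1/5) = 5.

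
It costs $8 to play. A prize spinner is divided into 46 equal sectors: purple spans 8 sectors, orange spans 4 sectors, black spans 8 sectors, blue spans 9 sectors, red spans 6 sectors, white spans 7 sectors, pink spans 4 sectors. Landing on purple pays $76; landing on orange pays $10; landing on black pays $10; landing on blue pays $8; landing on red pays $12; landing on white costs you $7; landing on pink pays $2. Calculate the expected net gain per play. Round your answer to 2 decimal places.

$10.07

E[payout] = (8/46)·76 + (4/46)·10 + (8/46)·10 + (9/46)·8 + (6/46)·12 + (7/46)·(-7) + (4/46)·2 = 831/46
Expected profit = 831/46 − 8 = 463/46 ≈ $10.07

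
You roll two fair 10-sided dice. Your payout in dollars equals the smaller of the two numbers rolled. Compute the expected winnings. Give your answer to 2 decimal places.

Distribution of the smaller of the two numbers rolled: 1 w.p. 19/100, 2 w.p. 17/100, 3 w.p. 3/20, 4 w.p. 13/100, 5 w.p. 11/100, 6 w.p. 9/100, …
E[payout] = (19/100)·1 + (17/100)·2 + (3/20)·3 + (13/100)·4 + (11/100)·5 + (9/100)·6 + (7/100)·7 + (1/20)·8 + (3/100)·9 + (1/100)·10 = 77/20
≈ $3.85

$3.85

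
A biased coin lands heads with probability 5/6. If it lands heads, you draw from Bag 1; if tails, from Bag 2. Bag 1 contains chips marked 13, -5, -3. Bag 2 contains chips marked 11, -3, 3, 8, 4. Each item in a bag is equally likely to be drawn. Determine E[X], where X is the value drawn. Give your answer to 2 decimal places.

E[X | Bag 1] = (13 − 5 − 3)/3 = 5/3
E[X | Bag 2] = (11 − 3 + 3 + 8 + 4)/5 = 23/5
E[X] = (5/6)·5/3 + (1/6)·23/5 = 97/45 ≈ 2.16

2.16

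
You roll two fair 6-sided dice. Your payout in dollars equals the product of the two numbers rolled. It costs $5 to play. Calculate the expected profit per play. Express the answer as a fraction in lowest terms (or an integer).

29/4 dollars

Distribution of the product of the two numbers rolled: 1 w.p. 1/36, 2 w.p. 1/18, 3 w.p. 1/18, 4 w.p. 1/12, 5 w.p. 1/18, 6 w.p. 1/9, …
E[payout] = (1/36)·1 + (1/18)·2 + (1/18)·3 + (1/12)·4 + (1/18)·5 + (1/9)·6 + (1/18)·8 + (1/36)·9 + (1/18)·10 + (1/9)·12 + (1/18)·15 + (1/36)·16 + (1/18)·18 + (1/18)·20 + (1/18)·24 + (1/36)·25 + (1/18)·30 + (1/36)·36 = 49/4
Expected profit = 49/4 − 5 = 29/4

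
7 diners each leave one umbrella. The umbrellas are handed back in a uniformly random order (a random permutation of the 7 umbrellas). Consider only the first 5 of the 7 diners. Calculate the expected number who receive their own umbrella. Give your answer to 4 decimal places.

Let Xᵢ = 1 if person i gets their own umbrella. For each i, P(Xᵢ=1) = 1/7.
By linearity of expectation, E[X₁+…+X_5] = 5·(1/7) = 5/7.
≈ 0.7143

0.7143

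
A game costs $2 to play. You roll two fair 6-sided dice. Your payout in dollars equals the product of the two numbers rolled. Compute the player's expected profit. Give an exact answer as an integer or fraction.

41/4 dollars

Distribution of the product of the two numbers rolled: 1 w.p. 1/36, 2 w.p. 1/18, 3 w.p. 1/18, 4 w.p. 1/12, 5 w.p. 1/18, 6 w.p. 1/9, …
E[payout] = (1/36)·1 + (1/18)·2 + (1/18)·3 + (1/12)·4 + (1/18)·5 + (1/9)·6 + (1/18)·8 + (1/36)·9 + (1/18)·10 + (1/9)·12 + (1/18)·15 + (1/36)·16 + (1/18)·18 + (1/18)·20 + (1/18)·24 + (1/36)·25 + (1/18)·30 + (1/36)·36 = 49/4
Expected profit = 49/4 − 2 = 41/4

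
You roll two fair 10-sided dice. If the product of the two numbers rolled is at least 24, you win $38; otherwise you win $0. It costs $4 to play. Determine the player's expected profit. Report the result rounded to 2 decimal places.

E[payout] = (12/25)·0 + (13/25)·38 = 494/25
Expected profit = 494/25 − 4 = 394/25 ≈ $15.76

$15.76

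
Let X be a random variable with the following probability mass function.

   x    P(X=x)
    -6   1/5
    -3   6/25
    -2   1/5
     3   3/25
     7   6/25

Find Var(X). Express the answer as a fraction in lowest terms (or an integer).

14326/625

E[X] = (1/5)·(-6) + (6/25)·(-3) + (1/5)·(-2) + (3/25)·3 + (6/25)·7 = -7/25
E[X²] = (1/5)·36 + (6/25)·9 + (1/5)·4 + (3/25)·9 + (6/25)·49 = 23
Var(X) = 23 − (-7/25)² = 14326/625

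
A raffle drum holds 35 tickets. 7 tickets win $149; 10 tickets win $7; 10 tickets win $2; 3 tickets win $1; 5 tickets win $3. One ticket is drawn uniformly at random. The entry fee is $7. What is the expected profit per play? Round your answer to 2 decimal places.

$25.89

E[payout] = (7/35)·149 + (10/35)·7 + (10/35)·2 + (3/35)·1 + (5/35)·3 = 1151/35
Expected profit = 1151/35 − 7 = 906/35 ≈ $25.89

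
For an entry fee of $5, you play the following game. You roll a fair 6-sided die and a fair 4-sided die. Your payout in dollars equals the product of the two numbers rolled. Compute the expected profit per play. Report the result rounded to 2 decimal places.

$3.75

Distribution of the product of the two numbers rolled: 1 w.p. 1/24, 2 w.p. 1/12, 3 w.p. 1/12, 4 w.p. 1/8, 5 w.p. 1/24, 6 w.p. 1/8, …
E[payout] = (1/24)·1 + (1/12)·2 + (1/12)·3 + (1/8)·4 + (1/24)·5 + (1/8)·6 + (1/12)·8 + (1/24)·9 + (1/24)·10 + (1/8)·12 + (1/24)·15 + (1/24)·16 + (1/24)·18 + (1/24)·20 + (1/24)·24 = 35/4
Expected profit = 35/4 − 5 = 15/4 ≈ $3.75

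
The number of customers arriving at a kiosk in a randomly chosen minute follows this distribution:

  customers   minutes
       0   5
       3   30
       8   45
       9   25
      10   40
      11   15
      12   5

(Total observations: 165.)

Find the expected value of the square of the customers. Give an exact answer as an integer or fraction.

2342/33

Total = 165, so P(customers=0) = 5/165, etc.
E[X²] = (1/33)·0 + (2/11)·9 + (3/11)·64 + (5/33)·81 + (8/33)·100 + (1/11)·121 + (1/33)·144
     = 2342/33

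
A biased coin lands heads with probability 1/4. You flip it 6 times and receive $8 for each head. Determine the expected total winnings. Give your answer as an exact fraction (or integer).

$12

E[#heads] = 6·1/4 = 3/2 (linearity over flips).
E[winnings] = 8·3/2 = 12.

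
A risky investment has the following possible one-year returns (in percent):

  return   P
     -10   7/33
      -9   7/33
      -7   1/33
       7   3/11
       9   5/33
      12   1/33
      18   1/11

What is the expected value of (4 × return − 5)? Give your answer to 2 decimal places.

-0.88

E[4x-5] = (7/33)·(-45) + (7/33)·(-41) + (1/33)·(-33) + (3/11)·23 + (5/33)·31 + (1/33)·43 + (1/11)·67
     = -29/33 ≈ -0.88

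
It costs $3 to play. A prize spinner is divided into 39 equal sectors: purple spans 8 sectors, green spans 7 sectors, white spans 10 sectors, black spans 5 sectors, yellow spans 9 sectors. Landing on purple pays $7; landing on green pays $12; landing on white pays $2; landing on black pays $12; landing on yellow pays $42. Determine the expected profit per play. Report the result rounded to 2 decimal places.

E[payout] = (8/39)·7 + (7/39)·12 + (10/39)·2 + (5/39)·12 + (9/39)·42 = 46/3
Expected profit = 46/3 − 3 = 37/3 ≈ $12.33

$12.33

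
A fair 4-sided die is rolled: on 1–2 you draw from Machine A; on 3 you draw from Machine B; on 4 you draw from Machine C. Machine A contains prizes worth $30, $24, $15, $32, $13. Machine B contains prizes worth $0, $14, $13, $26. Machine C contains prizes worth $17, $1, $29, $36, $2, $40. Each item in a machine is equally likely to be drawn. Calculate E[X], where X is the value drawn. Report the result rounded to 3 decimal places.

E[X | Machine A] = (30 + 24 + 15 + 32 + 13)/5 = 114/5
E[X | Machine B] = (0 + 14 + 13 + 26)/4 = 53/4
E[X | Machine C] = (17 + 1 + 29 + 36 + 2 + 40)/6 = 125/6
E[X] = (1/2)·114/5 + (1/4)·53/4 + (1/4)·125/6 = 4781/240 ≈ 19.921

$19.921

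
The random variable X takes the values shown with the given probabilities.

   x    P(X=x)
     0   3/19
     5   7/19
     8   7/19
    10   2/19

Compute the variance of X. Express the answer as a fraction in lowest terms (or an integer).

3316/361

E[X] = (3/19)·0 + (7/19)·5 + (7/19)·8 + (2/19)·10 = 111/19
E[X²] = (3/19)·0 + (7/19)·25 + (7/19)·64 + (2/19)·100 = 823/19
Var(X) = 823/19 − (111/19)² = 3316/361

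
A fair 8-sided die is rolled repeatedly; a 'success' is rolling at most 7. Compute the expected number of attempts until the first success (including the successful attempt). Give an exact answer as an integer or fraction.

8/7

For a geometric distribution, E[trials] = 1/p = 1/(7/8) = 8/7.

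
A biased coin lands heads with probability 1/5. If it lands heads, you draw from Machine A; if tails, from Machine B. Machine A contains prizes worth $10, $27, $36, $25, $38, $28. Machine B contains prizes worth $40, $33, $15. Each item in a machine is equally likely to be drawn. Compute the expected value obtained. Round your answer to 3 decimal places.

E[X | Machine A] = (10 + 27 + 36 + 25 + 38 + 28)/6 = 82/3
E[X | Machine B] = (40 + 33 + 15)/3 = 88/3
E[X] = (1/5)·82/3 + (4/5)·88/3 = 434/15 ≈ 28.933

$28.933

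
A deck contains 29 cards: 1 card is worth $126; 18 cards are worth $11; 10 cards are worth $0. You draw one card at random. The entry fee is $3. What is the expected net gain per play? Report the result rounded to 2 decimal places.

$8.17

E[payout] = (1/29)·126 + (18/29)·11 + (10/29)·0 = 324/29
Expected profit = 324/29 − 3 = 237/29 ≈ $8.17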